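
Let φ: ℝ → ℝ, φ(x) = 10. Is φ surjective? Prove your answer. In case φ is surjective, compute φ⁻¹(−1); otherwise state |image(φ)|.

By definition, φ is surjective if every y in the codomain equals φ(x) for some x in the domain.
φ(x) = 10 for all x, so 11 has no preimage and φ is not surjective.
Since φ is not surjective, we state |image(φ)|: the image of φ is {10}, which has 1 element.

1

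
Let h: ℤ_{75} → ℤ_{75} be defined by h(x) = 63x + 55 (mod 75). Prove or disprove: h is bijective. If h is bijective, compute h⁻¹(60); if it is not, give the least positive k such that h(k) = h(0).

25

We have gcd(63, 75) = 3 > 1. Taking u = 0 and v = 25: h(0) = 55 and h(25) = 63·25 + 55 = 1630 ≡ 55 (mod 75).
So h(0) = h(25) while 0 ≠ 25, hence h is not injective, hence not bijective.
Since h is not bijective, we find the least positive k with h(k) = h(0): this means 63k ≡ 0 (mod 75), i.e. 75 ∣ 63k. Since gcd(63, 75) = 3, dividing through by 3 this holds exactly when 25 ∣ 21k, and as gcd(21, 25) = 1, exactly when 25 ∣ k.
The smallest positive such k is 25.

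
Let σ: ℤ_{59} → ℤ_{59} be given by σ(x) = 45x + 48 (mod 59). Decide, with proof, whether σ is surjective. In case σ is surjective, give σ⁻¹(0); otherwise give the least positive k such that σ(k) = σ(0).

Since gcd(45, 59) = 1, 45 is invertible modulo 59. Euclid's algorithm: 59 = 1·45 + 14, 45 = 3·14 + 3, 14 = 4·3 + 2, 3 = 1·2 + 1; back-substituting gives 1 = 21·45 − 16·59, so 45⁻¹ ≡ 21 (mod 59).
For any y ∈ ℤ_{59}, x = 21(y − 48) mod 59 satisfies σ(x) = 45·21(y − 48) + 48 ≡ y (since 45·21 ≡ 1 mod 59). So every y has a preimage.
Thus σ is surjective.
Since σ is surjective, we find σ⁻¹(0): we need 45x ≡ 0 − 48 ≡ 11 (mod 59). Using 45⁻¹ = 21: x ≡ 21·11 = 231 = 3·59 + 54, so x = 54.
Check: σ(54) = 45·54 + 48 = 2478 = 42·59 + 0 ≡ 0 (mod 59).

54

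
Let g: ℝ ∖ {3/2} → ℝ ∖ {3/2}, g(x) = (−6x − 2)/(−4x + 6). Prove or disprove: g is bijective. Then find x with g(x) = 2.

7

Suppose g(s) = g(t). Cross-multiplying: (−6s − 2)(−4t + 6) = (−6t − 2)(−4s + 6).
Expanding both sides and cancelling the symmetric terms leaves −44·(s − t) = 0. Since −44 ≠ 0, s = t. Therefore g is injective.
For any y ≠ 3/2, solving y(−4x + 6) = −6x − 2 for x gives a well-defined x ≠ 3/2. So g is surjective.
Therefore g is bijective.
Solving g(x) = 2: cross-multiplying gives −6x − 2 = 2(−4x + 6), which rearranges to 2x = 14, so x = 7.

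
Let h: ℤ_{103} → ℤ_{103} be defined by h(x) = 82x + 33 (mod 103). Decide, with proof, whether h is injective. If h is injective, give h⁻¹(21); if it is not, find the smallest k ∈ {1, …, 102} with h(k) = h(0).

30

If h(a) = h(b), then 82a ≡ 82b (mod 103). Because gcd(82, 103) = 1, we may cancel 82 to get a ≡ b (mod 103).
So h is injective.
We now compute 82⁻¹ mod 103 explicitly. Euclid's algorithm: 103 = 1·82 + 21, 82 = 3·21 + 19, 21 = 1·19 + 2, 19 = 9·2 + 1; back-substituting gives 1 = 49·82 − 39·103, so 82⁻¹ ≡ 49 (mod 103).
Since h is injective, we find h⁻¹(21): we need 82x ≡ 21 − 33 ≡ 91 (mod 103). Using 82⁻¹ = 49: x ≡ 49·91 = 4459 = 43·103 + 30, so x = 30.
Check: h(30) = 82·30 + 33 = 2493 = 24·103 + 21 ≡ 21 (mod 103).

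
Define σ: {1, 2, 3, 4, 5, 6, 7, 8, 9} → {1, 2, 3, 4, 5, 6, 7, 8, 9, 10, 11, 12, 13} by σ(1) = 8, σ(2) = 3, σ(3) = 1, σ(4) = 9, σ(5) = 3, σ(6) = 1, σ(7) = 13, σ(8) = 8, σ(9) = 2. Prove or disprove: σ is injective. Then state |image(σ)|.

6

σ(2) = 3 = σ(5) with 2 ≠ 5, so σ is not injective.
The image of σ is {1, 2, 3, 8, 9, 13}, which has 6 elements.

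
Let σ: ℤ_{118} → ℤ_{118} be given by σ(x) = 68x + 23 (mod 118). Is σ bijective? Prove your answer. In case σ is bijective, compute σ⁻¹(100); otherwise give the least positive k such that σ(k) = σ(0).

59

We have gcd(68, 118) = 2 > 1. Taking x_1 = 0 and x_2 = 59: σ(0) = 23 and σ(59) = 68·59 + 23 = 4035 ≡ 23 (mod 118).
So σ(0) = σ(59) while 0 ≠ 59, hence σ is not injective, hence not bijective.
Since σ is not bijective, we find the least positive k with σ(k) = σ(0): this means 68k ≡ 0 (mod 118), i.e. 118 ∣ 68k. Since gcd(68, 118) = 2, dividing through by 2 this holds exactly when 59 ∣ 34k, and as gcd(34, 59) = 1, exactly when 59 ∣ k.
The smallest positive such k is 59.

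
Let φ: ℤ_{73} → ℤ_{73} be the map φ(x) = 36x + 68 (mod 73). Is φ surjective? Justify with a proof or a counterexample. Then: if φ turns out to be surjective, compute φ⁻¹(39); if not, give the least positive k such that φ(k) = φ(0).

58

Since gcd(36, 73) = 1, 36 is invertible modulo 73. Euclid's algorithm: 73 = 2·36 + 1; back-substituting gives 1 = 71·36 − 35·73, so 36⁻¹ ≡ 71 (mod 73).
Then y ↦ 71(y − 68) is a two-sided inverse to φ, so every y ∈ ℤ_{73} has a preimage.
Hence φ is surjective.
Since φ is surjective, we compute φ⁻¹(39): solve 36x + 68 ≡ 39 (mod 73), i.e. 36x ≡ 44 (mod 73).
Multiplying by 36⁻¹ = 71 gives x ≡ 71·44 = 3124 = 42·73 + 58 ≡ 58 (mod 73).
Check: φ(58) = 36·58 + 68 = 2156 = 29·73 + 39 ≡ 39 (mod 73).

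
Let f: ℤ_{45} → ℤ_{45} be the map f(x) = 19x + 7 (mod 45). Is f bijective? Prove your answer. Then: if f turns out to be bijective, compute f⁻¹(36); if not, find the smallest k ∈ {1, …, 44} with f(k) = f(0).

If f(s) = f(t), then 19s ≡ 19t (mod 45). Because gcd(19, 45) = 1, we may cancel 19 to get s ≡ t (mod 45).
We now compute 19⁻¹ mod 45 explicitly. Euclid's algorithm: 45 = 2·19 + 7, 19 = 2·7 + 5, 7 = 1·5 + 2, 5 = 2·2 + 1; back-substituting gives 1 = 19·19 − 8·45, so 19⁻¹ ≡ 19 (mod 45).
Then y ↦ 19(y − 7) is a two-sided inverse to f, so every y ∈ ℤ_{45} has a preimage.
Hence f is bijective.
Since f is bijective, we find f⁻¹(36): we need 19x ≡ 36 − 7 ≡ 29 (mod 45). Using 19⁻¹ = 19: x ≡ 19·29 = 551 = 12·45 + 11, so x = 11.
Check: f(11) = 19·11 + 7 = 216 = 4·45 + 36 ≡ 36 (mod 45).

11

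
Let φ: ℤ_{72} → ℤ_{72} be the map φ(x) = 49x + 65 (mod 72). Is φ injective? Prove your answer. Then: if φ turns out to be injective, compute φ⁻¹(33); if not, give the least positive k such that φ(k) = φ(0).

64

Suppose φ(a) = φ(b) in ℤ_{72}. Then 49a + 65 ≡ 49b + 65 (mod 72), thus 49(a − b) ≡ 0 (mod 72).
Since gcd(49, 72) = 1, 49 is invertible modulo 72, thus a − b ≡ 0 (mod 72), i.e. a = b.
So φ is injective.
We now compute 49⁻¹ mod 72 explicitly. Euclid's algorithm: 72 = 1·49 + 23, 49 = 2·23 + 3, 23 = 7·3 + 2, 3 = 1·2 + 1; back-substituting gives 1 = 25·49 − 17·72, so 49⁻¹ ≡ 25 (mod 72).
Since φ is injective, we find φ⁻¹(33): we need 49x ≡ 33 − 65 ≡ 40 (mod 72). Using 49⁻¹ = 25: x ≡ 25·40 = 1000 = 13·72 + 64, so x = 64.
Check: φ(64) = 49·64 + 65 = 3201 = 44·72 + 33 ≡ 33 (mod 72).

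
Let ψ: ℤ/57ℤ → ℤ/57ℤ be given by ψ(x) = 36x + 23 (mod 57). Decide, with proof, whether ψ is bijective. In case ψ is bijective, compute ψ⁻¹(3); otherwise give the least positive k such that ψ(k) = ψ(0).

By definition, injectivity means: for all u, v in the domain, ψ(u) = ψ(v) implies u = v.
We have gcd(36, 57) = 3 > 1. Taking u = 0 and v = 19: ψ(0) = 23 and ψ(19) = 36·19 + 23 = 707 ≡ 23 (mod 57).
So ψ(0) = ψ(19) while 0 ≠ 19, hence ψ is not injective, hence not bijective.
Since ψ is not bijective, we find the least positive k with ψ(k) = ψ(0): this means 36k ≡ 0 (mod 57), i.e. 57 ∣ 36k. Since gcd(36, 57) = 3, dividing through by 3 this holds exactly when 19 ∣ 12k, and as gcd(12, 19) = 1, exactly when 19 ∣ k.
The smallest positive such k is 19.

19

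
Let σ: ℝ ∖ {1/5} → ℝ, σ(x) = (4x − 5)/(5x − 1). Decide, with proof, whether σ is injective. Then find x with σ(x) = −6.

Suppose σ(a) = σ(b). Cross-multiplying: (4a − 5)(5b − 1) = (4b − 5)(5a − 1).
Expanding both sides and cancelling the symmetric terms leaves 21·(a − b) = 0. Since 21 ≠ 0, a = b. Thus σ is injective.
Solving σ(x) = −6: cross-multiplying gives 4x − 5 = −6(5x − 1), which rearranges to 34x = 11, so x = 11/34.

11/34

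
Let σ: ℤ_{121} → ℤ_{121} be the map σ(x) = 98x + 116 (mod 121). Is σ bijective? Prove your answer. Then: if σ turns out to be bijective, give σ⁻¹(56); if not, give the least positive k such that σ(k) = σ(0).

71

By definition, σ is injective when σ(a) = σ(b) forces a = b.
Suppose σ(a) = σ(b) in ℤ_{121}. Then 98a + 116 ≡ 98b + 116 (mod 121), thus 98(a − b) ≡ 0 (mod 121).
Since gcd(98, 121) = 1, 98 is invertible modulo 121, therefore a − b ≡ 0 (mod 121), i.e. a = b.
We now compute 98⁻¹ mod 121 explicitly. Euclid's algorithm: 121 = 1·98 + 23, 98 = 4·23 + 6, 23 = 3·6 + 5, 6 = 1·5 + 1; back-substituting gives 1 = 21·98 − 17·121, so 98⁻¹ ≡ 21 (mod 121).
For any y ∈ ℤ_{121}, x = 21(y − 116) mod 121 satisfies σ(x) = 98·21(y − 116) + 116 ≡ y (since 98·21 ≡ 1 mod 121). So every y has a preimage.
Hence σ is bijective.
Since σ is bijective, we compute σ⁻¹(56): solve 98x + 116 ≡ 56 (mod 121), i.e. 98x ≡ 61 (mod 121).
Multiplying by 98⁻¹ = 21 gives x ≡ 21·61 = 1281 = 10·121 + 71 ≡ 71 (mod 121).
Check: σ(71) = 98·71 + 116 = 7074 = 58·121 + 56 ≡ 56 (mod 121).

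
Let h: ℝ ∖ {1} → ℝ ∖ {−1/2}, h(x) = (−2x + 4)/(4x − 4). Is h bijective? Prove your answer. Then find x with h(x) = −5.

8/9

Suppose h(s) = h(t). Cross-multiplying: (−2s + 4)(4t − 4) = (−2t + 4)(4s − 4).
Expanding both sides and cancelling the symmetric terms leaves −8·(s − t) = 0. Since −8 ≠ 0, s = t. Therefore h is injective.
For any y ≠ −1/2, solving y(4x − 4) = −2x + 4 for x gives a well-defined x ≠ 1. So h is surjective.
Therefore h is bijective.
Solving h(x) = −5: cross-multiplying gives −2x + 4 = −5(4x − 4), which rearranges to 18x = 16, so x = 8/9.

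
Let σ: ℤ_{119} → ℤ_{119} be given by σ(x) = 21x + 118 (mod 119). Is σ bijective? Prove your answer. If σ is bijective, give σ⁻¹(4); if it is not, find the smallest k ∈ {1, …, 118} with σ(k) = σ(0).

17

We have gcd(21, 119) = 7 > 1. Taking s = 0 and t = 17: σ(0) = 118 and σ(17) = 21·17 + 118 = 475 ≡ 118 (mod 119).
So σ(0) = σ(17) while 0 ≠ 17, so σ is not injective, hence not bijective.
Since σ is not bijective, we find the least positive k with σ(k) = σ(0): this means 21k ≡ 0 (mod 119), i.e. 119 ∣ 21k. Since gcd(21, 119) = 7, dividing through by 7 this holds exactly when 17 ∣ 3k, and as gcd(3, 17) = 1, exactly when 17 ∣ k.
The smallest positive such k is 17.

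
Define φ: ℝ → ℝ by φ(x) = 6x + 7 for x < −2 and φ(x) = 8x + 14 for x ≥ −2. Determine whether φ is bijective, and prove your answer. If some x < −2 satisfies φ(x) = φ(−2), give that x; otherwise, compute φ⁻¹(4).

Both pieces are strictly increasing (slopes 6 and 8), so each is injective on its own interval.
The left piece maps (−∞, −2) onto (−∞, −5); the right piece maps [−2, ∞) onto [−2, ∞).
The images leave a gap (−5 has no preimage), so φ is not surjective, hence not bijective.
Because the two images are disjoint, no x < −2 has φ(x) = φ(−2), so we compute φ⁻¹(4): 4 lies in [−2, ∞), so solve 8x + 14 = 4: x = (4 − 14)/8 = −5/4.

-5/4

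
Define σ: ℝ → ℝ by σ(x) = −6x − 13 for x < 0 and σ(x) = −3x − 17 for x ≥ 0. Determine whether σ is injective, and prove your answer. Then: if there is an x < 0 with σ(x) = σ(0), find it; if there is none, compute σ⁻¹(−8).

-5/6

Both pieces are strictly decreasing (slopes −6 and −3), so each is injective on its own interval.
The left piece maps (−∞, 0) onto (−13, ∞); the right piece maps [0, ∞) onto (−∞, −17].
These images are disjoint, so no value is attained by both pieces. Therefore σ is injective.
Because the two images are disjoint, no x < 0 has σ(x) = σ(0), so we compute σ⁻¹(−8): −8 lies in (−13, ∞), so solve −6x − 13 = −8: x = (−8 + 13)/(−6) = −5/6.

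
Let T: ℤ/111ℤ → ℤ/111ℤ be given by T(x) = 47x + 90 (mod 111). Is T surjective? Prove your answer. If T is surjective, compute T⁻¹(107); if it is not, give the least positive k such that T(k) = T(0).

By definition, T is surjective if every y in the codomain equals T(x) for some x in the domain.
Since gcd(47, 111) = 1, 47 is invertible modulo 111. Euclid's algorithm: 111 = 2·47 + 17, 47 = 2·17 + 13, 17 = 1·13 + 4, 13 = 3·4 + 1; back-substituting gives 1 = 26·47 − 11·111, so 47⁻¹ ≡ 26 (mod 111).
For any y ∈ ℤ/111ℤ, x = 26(y − 90) mod 111 satisfies T(x) = 47·26(y − 90) + 90 ≡ y (since 47·26 ≡ 1 mod 111). So every y has a preimage.
Hence T is surjective.
Since T is surjective, we find T⁻¹(107): we need 47x ≡ 107 − 90 ≡ 17 (mod 111). Using 47⁻¹ = 26: x ≡ 26·17 = 442 = 3·111 + 109, so x = 109.
Check: T(109) = 47·109 + 90 = 5213 = 46·111 + 107 ≡ 107 (mod 111).

109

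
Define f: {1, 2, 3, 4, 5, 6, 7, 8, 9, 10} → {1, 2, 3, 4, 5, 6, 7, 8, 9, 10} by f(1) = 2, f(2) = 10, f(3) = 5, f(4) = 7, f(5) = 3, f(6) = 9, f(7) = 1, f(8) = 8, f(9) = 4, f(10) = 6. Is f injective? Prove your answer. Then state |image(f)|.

10

The values f(1), …, f(10) are 2, 10, 5, 7, 3, 9, 1, 8, 4, 6 — all distinct.
So f(s) = f(t) only when s = t, and f is injective.
The image of f is {1, 2, 3, 4, 5, 6, 7, 8, 9, 10}, which has 10 elements.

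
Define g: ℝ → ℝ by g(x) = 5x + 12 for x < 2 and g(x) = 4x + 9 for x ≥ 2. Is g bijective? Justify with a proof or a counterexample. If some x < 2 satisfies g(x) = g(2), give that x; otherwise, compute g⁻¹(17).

1

Both pieces are strictly increasing (slopes 5 and 4), so each is injective on its own interval.
The left piece maps (−∞, 2) onto (−∞, 22); the right piece maps [2, ∞) onto [17, ∞).
These images overlap. In particular g(2) = 17 (right piece), and solving 5x + 12 = 17 on the left piece gives x = 1 < 2.
So g(1) = g(2) with 1 ≠ 2, and g is not injective, hence not bijective. This x = 1 is the requested value below 2.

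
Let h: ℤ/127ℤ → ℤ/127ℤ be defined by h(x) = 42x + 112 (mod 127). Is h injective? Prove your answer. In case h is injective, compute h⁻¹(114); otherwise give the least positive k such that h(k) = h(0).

Recall: injectivity means: for all a, b in the domain, h(a) = h(b) implies a = b.
If h(a) = h(b), then 42a ≡ 42b (mod 127). Because gcd(42, 127) = 1, we may cancel 42 to get a ≡ b (mod 127).
Hence h is injective.
We now compute 42⁻¹ mod 127 explicitly. Euclid's algorithm: 127 = 3·42 + 1; back-substituting gives 1 = 124·42 − 41·127, so 42⁻¹ ≡ 124 (mod 127).
Since h is injective, we find h⁻¹(114): we need 42x ≡ 114 − 112 ≡ 2 (mod 127). Using 42⁻¹ = 124: x ≡ 124·2 = 248 = 1·127 + 121, so x = 121.
Check: h(121) = 42·121 + 112 = 5194 = 40·127 + 114 ≡ 114 (mod 127).

121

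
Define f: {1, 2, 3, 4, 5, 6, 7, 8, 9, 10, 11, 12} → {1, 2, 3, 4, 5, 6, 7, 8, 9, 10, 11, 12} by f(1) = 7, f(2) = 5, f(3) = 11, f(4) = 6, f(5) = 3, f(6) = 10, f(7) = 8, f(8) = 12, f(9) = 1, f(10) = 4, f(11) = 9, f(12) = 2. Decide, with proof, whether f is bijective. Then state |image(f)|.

The values 7, 5, 11, 6, 3, 10, 8, 12, 1, 4, 9, 2 are a permutation of {1, 2, 3, 4, 5, 6, 7, 8, 9, 10, 11, 12}: each element appears exactly once.
So f is injective and surjective, hence bijective.
The image of f is {1, 2, 3, 4, 5, 6, 7, 8, 9, 10, 11, 12}, which has 12 elements.

12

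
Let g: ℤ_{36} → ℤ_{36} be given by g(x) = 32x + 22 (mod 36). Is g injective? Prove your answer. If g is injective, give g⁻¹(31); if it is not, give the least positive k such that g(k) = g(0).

9

Recall that injectivity means: for all u, v in the domain, g(u) = g(v) implies u = v.
We have gcd(32, 36) = 4 > 1. Taking u = 0 and v = 9: g(0) = 22 and g(9) = 32·9 + 22 = 310 ≡ 22 (mod 36).
So g(0) = g(9) while 0 ≠ 9, therefore g is not injective.
Since g is not injective, we find the least positive k with g(k) = g(0): this means 32k ≡ 0 (mod 36), i.e. 36 ∣ 32k. Since gcd(32, 36) = 4, dividing through by 4 this holds exactly when 9 ∣ 8k, and as gcd(8, 9) = 1, exactly when 9 ∣ k.
The smallest positive such k is 9.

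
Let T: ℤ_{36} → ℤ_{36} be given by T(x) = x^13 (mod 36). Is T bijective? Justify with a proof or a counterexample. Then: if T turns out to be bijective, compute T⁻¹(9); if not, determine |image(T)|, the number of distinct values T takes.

21

T(0) = 0^13 = 0.
T(6): Repeated squaring mod 36: 6^1 ≡ 6, 6^2 ≡ 6² = 36 ≡ 0, 6^4 ≡ 0² = 0, 6^8 ≡ 0² = 0. Since 13 = 8 + 4 + 1, 6^13 ≡ 0·0·6: 0·0 = 0, then 0·6 = 0. So 6^13 ≡ 0 (mod 36).
So T(0) = T(6) = 0 while 0 ≠ 6, so T is not injective, hence not bijective.
Since T is not bijective, we determine |image(T)|. Computing x^13 mod 36 for each x (by repeated squaring, reducing mod 36 at every step), the values T(0), T(1), …, T(35) are: 0, 1, 20, 27, 4, 5, 0, 7, 8, 9, 28, 11, 0, 13, 32, 27, 16, 17, 0, 19, 20, 9, 4, 23, 0, 25, 8, 27, 28, 29, 0, 31, 32, 9, 16, 35.
The distinct values are {0, 1, 4, 5, 7, 8, 9, 11, 13, 16, 17, 19, 20, 23, 25, 27, 28, 29, 31, 32, 35}; there are 21 of them.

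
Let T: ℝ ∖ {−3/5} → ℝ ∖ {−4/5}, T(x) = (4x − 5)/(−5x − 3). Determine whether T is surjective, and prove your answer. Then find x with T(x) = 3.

-4/19

For any y ≠ −4/5, solving y(−5x − 3) = 4x − 5 for x gives a well-defined x ≠ −3/5. So T is surjective.
Solving T(x) = 3: cross-multiplying gives 4x − 5 = 3(−5x − 3), which rearranges to 19x = −4, so x = −4/19.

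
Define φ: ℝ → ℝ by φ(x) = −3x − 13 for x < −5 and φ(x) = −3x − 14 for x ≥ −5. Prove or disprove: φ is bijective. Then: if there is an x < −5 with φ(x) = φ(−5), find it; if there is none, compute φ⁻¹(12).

-25/3

Both pieces are strictly decreasing (slopes −3 and −3), so each is injective on its own interval.
The left piece maps (−∞, −5) onto (2, ∞); the right piece maps [−5, ∞) onto (−∞, 1].
The images leave a gap (2 has no preimage), so φ is not surjective, hence not bijective.
Because the two images are disjoint, no x < −5 has φ(x) = φ(−5), so we compute φ⁻¹(12): 12 lies in (2, ∞), so solve −3x − 13 = 12: x = (12 + 13)/(−3) = −25/3.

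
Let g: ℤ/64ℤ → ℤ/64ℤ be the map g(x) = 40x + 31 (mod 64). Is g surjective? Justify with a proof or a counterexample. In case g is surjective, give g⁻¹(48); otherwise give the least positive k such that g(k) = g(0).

Since gcd(40, 64) = 8, we have 40x ≡ 0 (mod 8) for all x, so g(x) ≡ 7 (mod 8).
But 0 ≢ 7 (mod 8), so 0 ∈ ℤ/64ℤ has no preimage. Hence g is not surjective.
Since g is not surjective, we find the least positive k with g(k) = g(0): this means 40k ≡ 0 (mod 64), i.e. 64 ∣ 40k. Since gcd(40, 64) = 8, dividing through by 8 this holds exactly when 8 ∣ 5k, and as gcd(5, 8) = 1, exactly when 8 ∣ k.
The smallest positive such k is 8.

8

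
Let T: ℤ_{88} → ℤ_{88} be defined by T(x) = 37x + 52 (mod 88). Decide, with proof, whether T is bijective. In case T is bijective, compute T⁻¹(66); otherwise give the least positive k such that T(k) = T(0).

Recall: T is injective if T(s) = T(t) implies s = t.
If T(s) = T(t), then 37s ≡ 37t (mod 88). Because gcd(37, 88) = 1, we may cancel 37 to get s ≡ t (mod 88).
We now compute 37⁻¹ mod 88 explicitly. Euclid's algorithm: 88 = 2·37 + 14, 37 = 2·14 + 9, 14 = 1·9 + 5, 9 = 1·5 + 4, 5 = 1·4 + 1; back-substituting gives 1 = 69·37 − 29·88, so 37⁻¹ ≡ 69 (mod 88).
For any y ∈ ℤ_{88}, x = 69(y − 52) mod 88 satisfies T(x) = 37·69(y − 52) + 52 ≡ y (since 37·69 ≡ 1 mod 88). So every y has a preimage.
So T is bijective.
Since T is bijective, we find T⁻¹(66): we need 37x ≡ 66 − 52 ≡ 14 (mod 88). Using 37⁻¹ = 69: x ≡ 69·14 = 966 = 10·88 + 86, so x = 86.
Check: T(86) = 37·86 + 52 = 3234 = 36·88 + 66 ≡ 66 (mod 88).

86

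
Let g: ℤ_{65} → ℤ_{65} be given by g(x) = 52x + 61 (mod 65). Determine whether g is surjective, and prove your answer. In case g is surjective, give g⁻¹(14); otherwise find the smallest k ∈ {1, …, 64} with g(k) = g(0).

5

By definition, g is surjective if every y in the codomain equals g(x) for some x in the domain.
Since gcd(52, 65) = 13, we have 52x ≡ 0 (mod 13) for all x, so g(x) ≡ 9 (mod 13).
But 0 ≢ 9 (mod 13), so 0 ∈ ℤ_{65} has no preimage. Therefore g is not surjective.
Since g is not surjective, we find the least positive k with g(k) = g(0): this means 52k ≡ 0 (mod 65), i.e. 65 ∣ 52k. Since gcd(52, 65) = 13, dividing through by 13 this holds exactly when 5 ∣ 4k, and as gcd(4, 5) = 1, exactly when 5 ∣ k.
The smallest positive such k is 5.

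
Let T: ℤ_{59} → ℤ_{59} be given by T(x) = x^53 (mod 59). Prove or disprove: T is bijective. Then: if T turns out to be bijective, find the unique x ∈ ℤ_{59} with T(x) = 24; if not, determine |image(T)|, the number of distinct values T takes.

2

Since 59 is prime, the nonzero elements of ℤ_{59} form a cyclic group of order 58.
As gcd(53, 58) = 1, raising to the 53rd power is a bijection on this group: if s^53 ≡ t^53 then (st^{−1})^53 = 1, and the only element of order dividing gcd(53, 58) = 1 is 1, so s = t.
With T(0) = 0 this makes T injective on all of ℤ_{59}, hence bijective (finite equal-size domain and codomain). In particular T is bijective.
Since T is bijective, we find the preimage of 24. The inverse of x ↦ x^53 on (ℤ_{59})^× is x ↦ x^23, because 53·23 = 1219 = 21·58 + 1 ≡ 1 (mod 58) and x^{58} = 1 for x ≠ 0 (Fermat). So T⁻¹(24) = 24^23 mod 59.
Repeated squaring mod 59: 24^1 ≡ 24, 24^2 ≡ 24² = 576 ≡ 45, 24^4 ≡ 45² = 2025 ≡ 19, 24^8 ≡ 19² = 361 ≡ 7, 24^16 ≡ 7² = 49. Since 23 = 16 + 4 + 2 + 1, 24^23 ≡ 49·19·45·24: 49·19 = 931 ≡ 46, then 46·45 = 2070 ≡ 5, then 5·24 = 120 ≡ 2. So 24^23 ≡ 2 (mod 59).
Hence T⁻¹(24) = 2.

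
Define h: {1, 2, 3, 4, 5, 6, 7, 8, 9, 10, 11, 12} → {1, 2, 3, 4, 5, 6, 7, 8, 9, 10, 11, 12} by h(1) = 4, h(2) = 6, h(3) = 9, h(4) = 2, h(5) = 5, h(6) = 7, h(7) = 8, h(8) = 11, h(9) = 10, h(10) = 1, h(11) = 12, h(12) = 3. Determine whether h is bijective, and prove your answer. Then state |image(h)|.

The values 4, 6, 9, 2, 5, 7, 8, 11, 10, 1, 12, 3 are a permutation of {1, 2, 3, 4, 5, 6, 7, 8, 9, 10, 11, 12}: each element appears exactly once.
So h is injective and surjective, hence bijective.
The image of h is {1, 2, 3, 4, 5, 6, 7, 8, 9, 10, 11, 12}, which has 12 elements.

12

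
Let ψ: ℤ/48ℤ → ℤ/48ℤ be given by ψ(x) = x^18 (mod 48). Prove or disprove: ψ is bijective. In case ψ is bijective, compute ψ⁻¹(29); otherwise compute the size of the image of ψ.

ψ(2): Repeated squaring mod 48: 2^1 ≡ 2, 2^2 ≡ 2² = 4, 2^4 ≡ 4² = 16, 2^8 ≡ 16² = 256 ≡ 16, 2^16 ≡ 16² = 256 ≡ 16. Since 18 = 16 + 2, 2^18 ≡ 16·4: 16·4 = 64 ≡ 16. So 2^18 ≡ 16 (mod 48).
ψ(4): Repeated squaring mod 48: 4^1 ≡ 4, 4^2 ≡ 4² = 16, 4^4 ≡ 16² = 256 ≡ 16, 4^8 ≡ 16² = 256 ≡ 16, 4^16 ≡ 16² = 256 ≡ 16. Since 18 = 16 + 2, 4^18 ≡ 16·16: 16·16 = 256 ≡ 16. So 4^18 ≡ 16 (mod 48).
So ψ(2) = ψ(4) = 16 while 2 ≠ 4, therefore ψ is not injective, hence not bijective.
Since ψ is not bijective, we determine |image(ψ)|. Computing x^18 mod 48 for each x (by repeated squaring, reducing mod 48 at every step), the values ψ(0), ψ(1), …, ψ(47) are: 0, 1, 16, 9, 16, 25, 0, 1, 16, 33, 16, 25, 0, 25, 16, 33, 16, 1, 0, 25, 16, 9, 16, 1, 0, 1, 16, 9, 16, 25, 0, 1, 16, 33, 16, 25, 0, 25, 16, 33, 16, 1, 0, 25, 16, 9, 16, 1.
The distinct values are {0, 1, 9, 16, 25, 33}; there are 6 of them.

6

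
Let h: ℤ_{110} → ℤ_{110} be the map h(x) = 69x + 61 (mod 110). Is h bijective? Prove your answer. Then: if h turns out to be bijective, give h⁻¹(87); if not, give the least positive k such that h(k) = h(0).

104

Suppose h(x_1) = h(x_2) in ℤ_{110}. Then 69x_1 + 61 ≡ 69x_2 + 61 (mod 110), therefore 69(x_1 − x_2) ≡ 0 (mod 110).
Since gcd(69, 110) = 1, 69 is invertible modulo 110, so x_1 − x_2 ≡ 0 (mod 110), i.e. x_1 = x_2.
We now compute 69⁻¹ mod 110 explicitly. Euclid's algorithm: 110 = 1·69 + 41, 69 = 1·41 + 28, 41 = 1·28 + 13, 28 = 2·13 + 2, 13 = 6·2 + 1; back-substituting gives 1 = 59·69 − 37·110, so 69⁻¹ ≡ 59 (mod 110).
For any y ∈ ℤ_{110}, x = 59(y − 61) mod 110 satisfies h(x) = 69·59(y − 61) + 61 ≡ y (since 69·59 ≡ 1 mod 110). So every y has a preimage.
Therefore h is bijective.
Since h is bijective, we find h⁻¹(87): we need 69x ≡ 87 − 61 ≡ 26 (mod 110). Using 69⁻¹ = 59: x ≡ 59·26 = 1534 = 13·110 + 104, so x = 104.
Check: h(104) = 69·104 + 61 = 7237 = 65·110 + 87 ≡ 87 (mod 110).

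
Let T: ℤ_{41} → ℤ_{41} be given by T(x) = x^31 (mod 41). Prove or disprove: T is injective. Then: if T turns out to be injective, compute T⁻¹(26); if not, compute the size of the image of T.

29

Since 41 is prime, the nonzero elements of ℤ_{41} form a cyclic group of order 40.
As gcd(31, 40) = 1, raising to the 31st power is a bijection on this group: if a^31 ≡ b^31 then (ab^{−1})^31 = 1, and the only element of order dividing gcd(31, 40) = 1 is 1, so a = b.
With T(0) = 0 this makes T injective on all of ℤ_{41}, hence bijective (finite equal-size domain and codomain). In particular T is injective.
Since T is injective, we find the preimage of 26. The inverse of x ↦ x^31 on (ℤ_{41})^× is x ↦ x^31, because 31·31 = 961 = 24·40 + 1 ≡ 1 (mod 40) and x^{40} = 1 for x ≠ 0 (Fermat). So T⁻¹(26) = 26^31 mod 41.
Repeated squaring mod 41: 26^1 ≡ 26, 26^2 ≡ 26² = 676 ≡ 20, 26^4 ≡ 20² = 400 ≡ 31, 26^8 ≡ 31² = 961 ≡ 18, 26^16 ≡ 18² = 324 ≡ 37. Since 31 = 16 + 8 + 4 + 2 + 1, 26^31 ≡ 37·18·31·20·26: 37·18 = 666 ≡ 10, then 10·31 = 310 ≡ 23, then 23·20 = 460 ≡ 9, then 9·26 = 234 ≡ 29. So 26^31 ≡ 29 (mod 41).
Hence T⁻¹(26) = 29.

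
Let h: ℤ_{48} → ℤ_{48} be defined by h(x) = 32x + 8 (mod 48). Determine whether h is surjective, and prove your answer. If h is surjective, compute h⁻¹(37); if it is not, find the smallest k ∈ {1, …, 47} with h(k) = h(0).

3

Recall that h is surjective if every y in the codomain equals h(x) for some x in the domain.
Since gcd(32, 48) = 16, we have 32x ≡ 0 (mod 16) for all x, so h(x) ≡ 8 (mod 16).
But 0 ≢ 8 (mod 16), so 0 ∈ ℤ_{48} has no preimage. So h is not surjective.
Since h is not surjective, we find the least positive k with h(k) = h(0): this means 32k ≡ 0 (mod 48), i.e. 48 ∣ 32k. Since gcd(32, 48) = 16, dividing through by 16 this holds exactly when 3 ∣ 2k, and as gcd(2, 3) = 1, exactly when 3 ∣ k.
The smallest positive such k is 3.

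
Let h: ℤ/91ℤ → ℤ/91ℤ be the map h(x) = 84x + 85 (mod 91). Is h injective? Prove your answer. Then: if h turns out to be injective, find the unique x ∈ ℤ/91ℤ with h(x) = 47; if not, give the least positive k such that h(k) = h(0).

By definition, h is injective when h(u) = h(v) forces u = v.
We have gcd(84, 91) = 7 > 1. Taking u = 0 and v = 13: h(0) = 85 and h(13) = 84·13 + 85 = 1177 ≡ 85 (mod 91).
So h(0) = h(13) while 0 ≠ 13, hence h is not injective.
Since h is not injective, we find the least positive k with h(k) = h(0): this means 84k ≡ 0 (mod 91), i.e. 91 ∣ 84k. Since gcd(84, 91) = 7, dividing through by 7 this holds exactly when 13 ∣ 12k, and as gcd(12, 13) = 1, exactly when 13 ∣ k.
The smallest positive such k is 13.

13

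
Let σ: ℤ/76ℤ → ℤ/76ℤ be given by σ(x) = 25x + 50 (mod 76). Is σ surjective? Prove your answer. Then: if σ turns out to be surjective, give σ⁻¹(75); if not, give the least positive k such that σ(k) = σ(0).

1

Since gcd(25, 76) = 1, 25 is invertible modulo 76. Euclid's algorithm: 76 = 3·25 + 1; back-substituting gives 1 = 73·25 − 24·76, so 25⁻¹ ≡ 73 (mod 76).
Then y ↦ 73(y − 50) is a two-sided inverse to σ, so every y ∈ ℤ/76ℤ has a preimage.
So σ is surjective.
Since σ is surjective, we compute σ⁻¹(75): solve 25x + 50 ≡ 75 (mod 76), i.e. 25x ≡ 25 (mod 76).
Multiplying by 25⁻¹ = 73 gives x ≡ 73·25 = 1825 = 24·76 + 1 ≡ 1 (mod 76).
Check: σ(1) = 25·1 + 50 = 75 ≡ 75 (mod 76).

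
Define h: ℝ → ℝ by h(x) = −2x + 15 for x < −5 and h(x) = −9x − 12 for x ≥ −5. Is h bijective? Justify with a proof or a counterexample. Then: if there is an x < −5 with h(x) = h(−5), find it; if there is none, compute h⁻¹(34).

-9

Both pieces are strictly decreasing (slopes −2 and −9), so each is injective on its own interval.
The left piece maps (−∞, −5) onto (25, ∞); the right piece maps [−5, ∞) onto (−∞, 33].
These images overlap. In particular h(−5) = 33 (right piece), and solving −2x + 15 = 33 on the left piece gives x = −9 < −5.
So h(−9) = h(−5) with −9 ≠ −5, and h is not injective, hence not bijective. This x = −9 is the requested value below −5.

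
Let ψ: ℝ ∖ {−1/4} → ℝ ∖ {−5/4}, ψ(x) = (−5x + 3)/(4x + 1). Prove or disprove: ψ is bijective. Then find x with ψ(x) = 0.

Suppose ψ(u) = ψ(v). Cross-multiplying: (−5u + 3)(4v + 1) = (−5v + 3)(4u + 1).
Expanding both sides and cancelling the symmetric terms leaves −17·(u − v) = 0. Since −17 ≠ 0, u = v. So ψ is injective.
For any y ≠ −5/4, solving y(4x + 1) = −5x + 3 for x gives a well-defined x ≠ −1/4. So ψ is surjective.
So ψ is bijective.
Solving ψ(x) = 0: cross-multiplying gives −5x + 3 = 0(4x + 1), which rearranges to −5x = −3, so x = 3/5.

3/5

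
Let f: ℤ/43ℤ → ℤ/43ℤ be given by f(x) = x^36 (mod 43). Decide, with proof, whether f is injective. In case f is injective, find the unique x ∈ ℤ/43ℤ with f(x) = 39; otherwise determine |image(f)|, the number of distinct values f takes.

f(1) = 1^36 = 1.
f(6): Repeated squaring mod 43: 6^1 ≡ 6, 6^2 ≡ 6² = 36, 6^4 ≡ 36² = 1296 ≡ 6, 6^8 ≡ 6² = 36, 6^16 ≡ 36² = 1296 ≡ 6, 6^32 ≡ 6² = 36. Since 36 = 32 + 4, 6^36 ≡ 36·6: 36·6 = 216 ≡ 1. So 6^36 ≡ 1 (mod 43).
So f(1) = f(6) = 1 while 1 ≠ 6, hence f is not injective.
Since f is not injective, we determine |image(f)|. Computing x^36 mod 43 for each x (by repeated squaring, reducing mod 43 at every step), the values f(0), f(1), …, f(42) are: 0, 1, 41, 21, 4, 35, 1, 1, 35, 11, 16, 11, 41, 35, 41, 4, 16, 16, 21, 4, 11, 21, 21, 11, 4, 21, 16, 16, 4, 41, 35, 41, 11, 16, 11, 35, 1, 1, 35, 4, 21, 41, 1.
The distinct values are {0, 1, 4, 11, 16, 21, 35, 41}; there are 8 of them.

8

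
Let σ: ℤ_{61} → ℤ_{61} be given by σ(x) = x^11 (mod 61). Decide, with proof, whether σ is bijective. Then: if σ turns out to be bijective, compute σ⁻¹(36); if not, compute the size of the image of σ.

Since 61 is prime, the nonzero elements of ℤ_{61} form a cyclic group of order 60.
As gcd(11, 60) = 1, raising to the 11th power is a bijection on this group: if u^11 ≡ v^11 then (uv^{−1})^11 = 1, and the only element of order dividing gcd(11, 60) = 1 is 1, so u = v.
With σ(0) = 0 this makes σ injective on all of ℤ_{61}, hence bijective (finite equal-size domain and codomain). In particular σ is bijective.
Since σ is bijective, we find the preimage of 36. The inverse of x ↦ x^11 on (ℤ_{61})^× is x ↦ x^11, because 11·11 = 121 = 2·60 + 1 ≡ 1 (mod 60) and x^{60} = 1 for x ≠ 0 (Fermat). So σ⁻¹(36) = 36^11 mod 61.
Repeated squaring mod 61: 36^1 ≡ 36, 36^2 ≡ 36² = 1296 ≡ 15, 36^4 ≡ 15² = 225 ≡ 42, 36^8 ≡ 42² = 1764 ≡ 56. Since 11 = 8 + 2 + 1, 36^11 ≡ 56·15·36: 56·15 = 840 ≡ 47, then 47·36 = 1692 ≡ 45. So 36^11 ≡ 45 (mod 61).
Hence σ⁻¹(36) = 45.

45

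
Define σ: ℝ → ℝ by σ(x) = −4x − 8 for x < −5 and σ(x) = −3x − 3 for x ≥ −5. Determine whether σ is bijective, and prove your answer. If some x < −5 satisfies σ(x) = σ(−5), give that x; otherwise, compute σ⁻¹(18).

Both pieces are strictly decreasing (slopes −4 and −3), so each is injective on its own interval.
The left piece maps (−∞, −5) onto (12, ∞); the right piece maps [−5, ∞) onto (−∞, 12].
Since 12 = 12, the images partition ℝ: σ is injective and surjective, hence bijective.
Because the two images are disjoint, no x < −5 has σ(x) = σ(−5), so we compute σ⁻¹(18): 18 lies in (12, ∞), so solve −4x − 8 = 18: x = (18 + 8)/(−4) = −13/2.

-13/2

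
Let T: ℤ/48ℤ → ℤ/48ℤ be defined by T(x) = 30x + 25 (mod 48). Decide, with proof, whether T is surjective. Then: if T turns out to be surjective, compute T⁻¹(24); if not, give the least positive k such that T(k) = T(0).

Since gcd(30, 48) = 6, we have 30x ≡ 0 (mod 6) for all x, so T(x) ≡ 1 (mod 6).
But 0 ≢ 1 (mod 6), so 0 ∈ ℤ/48ℤ has no preimage. Hence T is not surjective.
Since T is not surjective, we find the least positive k with T(k) = T(0): this means 30k ≡ 0 (mod 48), i.e. 48 ∣ 30k. Since gcd(30, 48) = 6, dividing through by 6 this holds exactly when 8 ∣ 5k, and as gcd(5, 8) = 1, exactly when 8 ∣ k.
The smallest positive such k is 8.

8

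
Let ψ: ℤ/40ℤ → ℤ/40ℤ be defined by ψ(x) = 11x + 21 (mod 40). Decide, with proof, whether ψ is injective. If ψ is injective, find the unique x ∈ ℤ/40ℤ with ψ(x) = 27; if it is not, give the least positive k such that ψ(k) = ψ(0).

26

By definition, ψ is injective if ψ(u) = ψ(v) implies u = v.
If ψ(u) = ψ(v), then 11u ≡ 11v (mod 40). Because gcd(11, 40) = 1, we may cancel 11 to get u ≡ v (mod 40).
Hence ψ is injective.
We now compute 11⁻¹ mod 40 explicitly. Euclid's algorithm: 40 = 3·11 + 7, 11 = 1·7 + 4, 7 = 1·4 + 3, 4 = 1·3 + 1; back-substituting gives 1 = 11·11 − 3·40, so 11⁻¹ ≡ 11 (mod 40).
Since ψ is injective, we find ψ⁻¹(27): we need 11x ≡ 27 − 21 ≡ 6 (mod 40). Using 11⁻¹ = 11: x ≡ 11·6 = 66 = 1·40 + 26, so x = 26.
Check: ψ(26) = 11·26 + 21 = 307 = 7·40 + 27 ≡ 27 (mod 40).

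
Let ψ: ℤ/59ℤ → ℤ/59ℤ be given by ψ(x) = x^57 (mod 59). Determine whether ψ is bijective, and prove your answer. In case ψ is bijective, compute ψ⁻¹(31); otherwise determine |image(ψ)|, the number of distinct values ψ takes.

40

Since 59 is prime, the nonzero elements of ℤ/59ℤ form a cyclic group of order 58.
As gcd(57, 58) = 1, raising to the 57th power is a bijection on this group: if u^57 ≡ v^57 then (uv^{−1})^57 = 1, and the only element of order dividing gcd(57, 58) = 1 is 1, so u = v.
With ψ(0) = 0 this makes ψ injective on all of ℤ/59ℤ, hence bijective (finite equal-size domain and codomain). In particular ψ is bijective.
Since ψ is bijective, we find the preimage of 31. The inverse of x ↦ x^57 on (ℤ/59ℤ)^× is x ↦ x^57, because 57·57 = 3249 = 56·58 + 1 ≡ 1 (mod 58) and x^{58} = 1 for x ≠ 0 (Fermat). So ψ⁻¹(31) = 31^57 mod 59.
Repeated squaring mod 59: 31^1 ≡ 31, 31^2 ≡ 31² = 961 ≡ 17, 31^4 ≡ 17² = 289 ≡ 53, 31^8 ≡ 53² = 2809 ≡ 36, 31^16 ≡ 36² = 1296 ≡ 57, 31^32 ≡ 57² = 3249 ≡ 4. Since 57 = 32 + 16 + 8 + 1, 31^57 ≡ 4·57·36·31: 4·57 = 228 ≡ 51, then 51·36 = 1836 ≡ 7, then 7·31 = 217 ≡ 40. So 31^57 ≡ 40 (mod 59).
Hence ψ⁻¹(31) = 40.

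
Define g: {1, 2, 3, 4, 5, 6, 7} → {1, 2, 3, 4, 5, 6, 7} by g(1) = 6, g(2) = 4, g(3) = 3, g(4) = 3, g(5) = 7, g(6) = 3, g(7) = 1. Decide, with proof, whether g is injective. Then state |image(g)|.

g(3) = 3 = g(4) with 3 ≠ 4, so g is not injective.
The image of g is {1, 3, 4, 6, 7}, which has 5 elements.

5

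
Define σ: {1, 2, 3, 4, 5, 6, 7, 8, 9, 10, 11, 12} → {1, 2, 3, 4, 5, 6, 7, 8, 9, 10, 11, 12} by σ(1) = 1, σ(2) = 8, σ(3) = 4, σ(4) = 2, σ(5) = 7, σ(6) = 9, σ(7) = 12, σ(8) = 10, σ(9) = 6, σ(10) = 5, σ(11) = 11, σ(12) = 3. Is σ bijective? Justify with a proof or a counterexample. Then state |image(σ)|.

12

The values 1, 8, 4, 2, 7, 9, 12, 10, 6, 5, 11, 3 are a permutation of {1, 2, 3, 4, 5, 6, 7, 8, 9, 10, 11, 12}: each element appears exactly once.
So σ is injective and surjective, hence bijective.
The image of σ is {1, 2, 3, 4, 5, 6, 7, 8, 9, 10, 11, 12}, which has 12 elements.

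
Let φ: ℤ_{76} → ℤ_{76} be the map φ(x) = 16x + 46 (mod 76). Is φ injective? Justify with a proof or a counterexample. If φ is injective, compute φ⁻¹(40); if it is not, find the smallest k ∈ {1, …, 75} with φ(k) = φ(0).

19

We have gcd(16, 76) = 4 > 1. Taking u = 0 and v = 19: φ(0) = 46 and φ(19) = 16·19 + 46 = 350 ≡ 46 (mod 76).
So φ(0) = φ(19) while 0 ≠ 19, so φ is not injective.
Since φ is not injective, we find the least positive k with φ(k) = φ(0): this means 16k ≡ 0 (mod 76), i.e. 76 ∣ 16k. Since gcd(16, 76) = 4, dividing through by 4 this holds exactly when 19 ∣ 4k, and as gcd(4, 19) = 1, exactly when 19 ∣ k.
The smallest positive such k is 19.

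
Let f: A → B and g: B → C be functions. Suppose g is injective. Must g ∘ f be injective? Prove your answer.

No. Take A = {1, 2}, B = C = {1, 2}, f(1) = f(2) = 1, and g = identity (injective).
Then (g ∘ f)(1) = (g ∘ f)(2) = 1 with 1 ≠ 2, so g ∘ f is not injective.

not injective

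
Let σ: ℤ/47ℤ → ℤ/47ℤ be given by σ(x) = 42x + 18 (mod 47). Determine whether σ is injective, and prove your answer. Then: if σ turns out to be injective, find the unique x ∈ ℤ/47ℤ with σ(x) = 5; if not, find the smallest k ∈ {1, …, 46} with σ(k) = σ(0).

12

Recall that injectivity means: for all x_1, x_2 in the domain, σ(x_1) = σ(x_2) implies x_1 = x_2.
If σ(x_1) = σ(x_2), then 42x_1 ≡ 42x_2 (mod 47). Because gcd(42, 47) = 1, we may cancel 42 to get x_1 ≡ x_2 (mod 47).
So σ is injective.
We now compute 42⁻¹ mod 47 explicitly. Euclid's algorithm: 47 = 1·42 + 5, 42 = 8·5 + 2, 5 = 2·2 + 1; back-substituting gives 1 = 28·42 − 25·47, so 42⁻¹ ≡ 28 (mod 47).
Since σ is injective, we compute σ⁻¹(5): solve 42x + 18 ≡ 5 (mod 47), i.e. 42x ≡ 34 (mod 47).
Multiplying by 42⁻¹ = 28 gives x ≡ 28·34 = 952 = 20·47 + 12 ≡ 12 (mod 47).
Check: σ(12) = 42·12 + 18 = 522 = 11·47 + 5 ≡ 5 (mod 47).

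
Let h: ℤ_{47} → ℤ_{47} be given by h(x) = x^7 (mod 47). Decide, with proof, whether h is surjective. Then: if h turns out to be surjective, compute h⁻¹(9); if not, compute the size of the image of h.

7

Since 47 is prime, the nonzero elements of ℤ_{47} form a cyclic group of order 46.
As gcd(7, 46) = 1, raising to the 7th power is a bijection on this group: if a^7 ≡ b^7 then (ab^{−1})^7 = 1, and the only element of order dividing gcd(7, 46) = 1 is 1, so a = b.
With h(0) = 0 this makes h injective on all of ℤ_{47}, hence bijective (finite equal-size domain and codomain). In particular h is surjective.
Since h is surjective, we find the preimage of 9. The inverse of x ↦ x^7 on (ℤ_{47})^× is x ↦ x^33, because 7·33 = 231 = 5·46 + 1 ≡ 1 (mod 46) and x^{46} = 1 for x ≠ 0 (Fermat). So h⁻¹(9) = 9^33 mod 47.
Repeated squaring mod 47: 9^1 ≡ 9, 9^2 ≡ 9² = 81 ≡ 34, 9^4 ≡ 34² = 1156 ≡ 28, 9^8 ≡ 28² = 784 ≡ 32, 9^16 ≡ 32² = 1024 ≡ 37, 9^32 ≡ 37² = 1369 ≡ 6. Since 33 = 32 + 1, 9^33 ≡ 6·9: 6·9 = 54 ≡ 7. So 9^33 ≡ 7 (mod 47).
Hence h⁻¹(9) = 7.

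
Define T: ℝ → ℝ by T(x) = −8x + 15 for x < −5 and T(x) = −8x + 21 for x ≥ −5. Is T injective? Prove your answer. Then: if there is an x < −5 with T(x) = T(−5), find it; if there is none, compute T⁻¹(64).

-23/4

Both pieces are strictly decreasing (slopes −8 and −8), so each is injective on its own interval.
The left piece maps (−∞, −5) onto (55, ∞); the right piece maps [−5, ∞) onto (−∞, 61].
These images overlap. In particular T(−5) = 61 (right piece), and solving −8x + 15 = 61 on the left piece gives x = −23/4 < −5.
So T(−23/4) = T(−5) with −23/4 ≠ −5, and T is not injective. This x = −23/4 is the requested value below −5.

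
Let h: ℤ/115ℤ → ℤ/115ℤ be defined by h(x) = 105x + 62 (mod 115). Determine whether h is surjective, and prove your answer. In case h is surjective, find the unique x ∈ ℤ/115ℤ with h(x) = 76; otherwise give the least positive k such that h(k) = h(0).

Recall that h is surjective if every y in the codomain equals h(x) for some x in the domain.
Since gcd(105, 115) = 5, we have 105x ≡ 0 (mod 5) for all x, so h(x) ≡ 2 (mod 5).
But 0 ≢ 2 (mod 5), so 0 ∈ ℤ/115ℤ has no preimage. Hence h is not surjective.
Since h is not surjective, we find the least positive k with h(k) = h(0): this means 105k ≡ 0 (mod 115), i.e. 115 ∣ 105k. Since gcd(105, 115) = 5, dividing through by 5 this holds exactly when 23 ∣ 21k, and as gcd(21, 23) = 1, exactly when 23 ∣ k.
The smallest positive such k is 23.

23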